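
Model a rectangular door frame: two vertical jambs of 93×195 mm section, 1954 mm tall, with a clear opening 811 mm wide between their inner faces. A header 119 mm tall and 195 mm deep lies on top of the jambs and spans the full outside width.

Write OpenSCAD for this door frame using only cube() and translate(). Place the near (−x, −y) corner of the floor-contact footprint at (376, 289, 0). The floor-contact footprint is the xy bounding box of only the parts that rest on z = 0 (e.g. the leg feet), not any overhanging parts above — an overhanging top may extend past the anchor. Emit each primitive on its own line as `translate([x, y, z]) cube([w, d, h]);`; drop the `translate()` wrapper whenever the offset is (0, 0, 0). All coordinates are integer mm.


translate([376, 289, 0]) cube([93, 195, 1954]);
translate([1280, 289, 0]) cube([93, 195, 1954]);
translate([376, 289, 1954]) cube([997, 195, 119]);


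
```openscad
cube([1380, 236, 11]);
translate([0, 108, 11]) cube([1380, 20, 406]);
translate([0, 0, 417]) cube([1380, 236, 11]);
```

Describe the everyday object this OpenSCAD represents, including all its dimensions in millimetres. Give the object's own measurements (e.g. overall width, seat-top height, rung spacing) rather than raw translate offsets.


An I-beam lying along x, 1380 mm long. Overall section height 428 mm. Two flanges 236 mm wide (y) and 11 mm thick, one on the floor and one at the top; a web 20 mm thick runs between them, centred on the flange width.


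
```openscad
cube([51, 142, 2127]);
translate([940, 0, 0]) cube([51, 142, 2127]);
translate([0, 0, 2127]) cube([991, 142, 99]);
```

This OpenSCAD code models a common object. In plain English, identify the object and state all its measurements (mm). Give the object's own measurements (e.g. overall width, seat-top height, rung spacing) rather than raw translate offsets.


A door frame. The clear opening is 889 mm wide and 2127 mm high. Two 51 mm wide jambs, 142 mm deep, stand either side of the opening from the floor to the top of the opening. A 99 mm thick head sits across the top of both jambs, spanning the full outside width of the frame.


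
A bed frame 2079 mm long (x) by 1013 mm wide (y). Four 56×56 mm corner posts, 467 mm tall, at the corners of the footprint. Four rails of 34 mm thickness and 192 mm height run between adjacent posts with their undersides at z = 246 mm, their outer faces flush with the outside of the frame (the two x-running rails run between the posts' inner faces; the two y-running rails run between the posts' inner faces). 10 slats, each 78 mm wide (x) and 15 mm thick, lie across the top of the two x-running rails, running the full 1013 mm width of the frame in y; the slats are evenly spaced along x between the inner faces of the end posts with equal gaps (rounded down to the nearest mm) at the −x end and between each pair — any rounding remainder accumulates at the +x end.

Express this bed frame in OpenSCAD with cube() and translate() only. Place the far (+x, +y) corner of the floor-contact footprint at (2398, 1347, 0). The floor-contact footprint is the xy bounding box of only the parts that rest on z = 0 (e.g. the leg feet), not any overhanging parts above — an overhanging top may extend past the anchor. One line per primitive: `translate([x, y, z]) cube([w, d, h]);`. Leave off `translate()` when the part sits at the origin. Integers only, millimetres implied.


// slat z = rail_z + rail_h = 246 + 192 = 438
// slat gap = ⌊(1967 − 10·78) / 11⌋ = 107
translate([319, 334, 0]) cube([56, 56, 467]);
translate([319, 1291, 0]) cube([56, 56, 467]);
translate([2342, 334, 0]) cube([56, 56, 467]);
translate([2342, 1291, 0]) cube([56, 56, 467]);
translate([375, 334, 246]) cube([1967, 34, 192]);
translate([375, 1313, 246]) cube([1967, 34, 192]);
translate([319, 390, 246]) cube([34, 901, 192]);
translate([2364, 390, 246]) cube([34, 901, 192]);
translate([482, 334, 438]) cube([78, 1013, 15]);
translate([667, 334, 438]) cube([78, 1013, 15]);
translate([852, 334, 438]) cube([78, 1013, 15]);
translate([1037, 334, 438]) cube([78, 1013, 15]);
translate([1222, 334, 438]) cube([78, 1013, 15]);
translate([1407, 334, 438]) cube([78, 1013, 15]);
translate([1592, 334, 438]) cube([78, 1013, 15]);
translate([1777, 334, 438]) cube([78, 1013, 15]);
translate([1962, 334, 438]) cube([78, 1013, 15]);
translate([2147, 334, 438]) cube([78, 1013, 15]);


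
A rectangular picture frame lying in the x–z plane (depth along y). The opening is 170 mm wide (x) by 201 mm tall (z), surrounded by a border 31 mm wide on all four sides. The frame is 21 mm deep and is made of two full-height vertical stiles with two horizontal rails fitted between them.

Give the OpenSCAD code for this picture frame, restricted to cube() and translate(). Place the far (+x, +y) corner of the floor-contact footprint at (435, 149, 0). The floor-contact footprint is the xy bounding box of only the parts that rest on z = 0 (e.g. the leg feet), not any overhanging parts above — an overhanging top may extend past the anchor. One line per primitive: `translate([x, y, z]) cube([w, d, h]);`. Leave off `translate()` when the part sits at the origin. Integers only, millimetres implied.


translate([203, 128, 0]) cube([31, 21, 263]);
translate([404, 128, 0]) cube([31, 21, 263]);
translate([234, 128, 0]) cube([170, 21, 31]);
translate([234, 128, 232]) cube([170, 21, 31]);


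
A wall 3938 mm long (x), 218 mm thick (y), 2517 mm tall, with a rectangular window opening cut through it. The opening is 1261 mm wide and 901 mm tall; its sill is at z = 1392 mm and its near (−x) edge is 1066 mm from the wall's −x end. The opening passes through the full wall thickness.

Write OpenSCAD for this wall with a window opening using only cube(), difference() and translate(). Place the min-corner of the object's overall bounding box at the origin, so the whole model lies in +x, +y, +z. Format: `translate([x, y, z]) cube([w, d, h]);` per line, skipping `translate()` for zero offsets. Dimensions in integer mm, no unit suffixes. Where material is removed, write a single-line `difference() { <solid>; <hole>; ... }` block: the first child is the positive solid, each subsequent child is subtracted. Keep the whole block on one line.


difference() { cube([3938, 218, 2517]); translate([1066, 0, 1392]) cube([1261, 218, 901]); }


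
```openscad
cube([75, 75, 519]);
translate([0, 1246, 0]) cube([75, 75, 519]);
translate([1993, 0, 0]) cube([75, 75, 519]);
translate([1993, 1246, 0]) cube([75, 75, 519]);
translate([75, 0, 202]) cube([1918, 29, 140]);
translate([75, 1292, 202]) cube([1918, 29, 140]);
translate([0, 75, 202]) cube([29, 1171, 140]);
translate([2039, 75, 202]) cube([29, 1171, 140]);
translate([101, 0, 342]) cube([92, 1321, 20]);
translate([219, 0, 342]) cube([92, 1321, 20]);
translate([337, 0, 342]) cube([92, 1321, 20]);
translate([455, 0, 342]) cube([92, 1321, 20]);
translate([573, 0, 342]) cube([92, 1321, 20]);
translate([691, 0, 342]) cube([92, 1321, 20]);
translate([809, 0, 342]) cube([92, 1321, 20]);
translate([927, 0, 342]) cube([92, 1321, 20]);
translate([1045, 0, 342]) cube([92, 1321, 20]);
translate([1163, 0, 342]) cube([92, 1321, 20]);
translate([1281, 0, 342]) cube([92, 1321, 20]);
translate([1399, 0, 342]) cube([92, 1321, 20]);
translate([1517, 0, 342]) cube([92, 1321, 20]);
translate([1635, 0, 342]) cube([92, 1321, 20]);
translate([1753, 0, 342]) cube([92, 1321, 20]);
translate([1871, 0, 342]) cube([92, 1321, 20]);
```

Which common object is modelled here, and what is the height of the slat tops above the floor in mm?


A bed frame. The slat-top height is 362 mm.

Four posts, four rails, and a row of slats — a bed frame. Slats sit on the rails at z = 202 + 140 = 342; with slat thickness 20, the top is 362 mm.


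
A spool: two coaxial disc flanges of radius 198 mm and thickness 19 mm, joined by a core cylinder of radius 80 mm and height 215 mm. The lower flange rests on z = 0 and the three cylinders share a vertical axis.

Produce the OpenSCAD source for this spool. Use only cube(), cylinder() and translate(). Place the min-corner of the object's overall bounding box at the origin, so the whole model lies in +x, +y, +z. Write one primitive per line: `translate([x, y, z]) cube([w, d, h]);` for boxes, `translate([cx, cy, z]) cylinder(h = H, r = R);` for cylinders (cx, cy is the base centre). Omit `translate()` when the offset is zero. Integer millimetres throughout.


translate([198, 198, 0]) cylinder(h = 19, r = 198);
translate([198, 198, 19]) cylinder(h = 215, r = 80);
translate([198, 198, 234]) cylinder(h = 19, r = 198);


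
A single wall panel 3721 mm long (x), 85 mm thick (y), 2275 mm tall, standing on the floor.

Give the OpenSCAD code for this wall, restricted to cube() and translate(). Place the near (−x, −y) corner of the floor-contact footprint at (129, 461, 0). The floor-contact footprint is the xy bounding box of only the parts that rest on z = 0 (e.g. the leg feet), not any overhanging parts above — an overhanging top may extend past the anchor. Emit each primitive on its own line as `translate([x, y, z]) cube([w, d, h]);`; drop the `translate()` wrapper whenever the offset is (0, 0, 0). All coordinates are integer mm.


translate([129, 461, 0]) cube([3721, 85, 2275]);


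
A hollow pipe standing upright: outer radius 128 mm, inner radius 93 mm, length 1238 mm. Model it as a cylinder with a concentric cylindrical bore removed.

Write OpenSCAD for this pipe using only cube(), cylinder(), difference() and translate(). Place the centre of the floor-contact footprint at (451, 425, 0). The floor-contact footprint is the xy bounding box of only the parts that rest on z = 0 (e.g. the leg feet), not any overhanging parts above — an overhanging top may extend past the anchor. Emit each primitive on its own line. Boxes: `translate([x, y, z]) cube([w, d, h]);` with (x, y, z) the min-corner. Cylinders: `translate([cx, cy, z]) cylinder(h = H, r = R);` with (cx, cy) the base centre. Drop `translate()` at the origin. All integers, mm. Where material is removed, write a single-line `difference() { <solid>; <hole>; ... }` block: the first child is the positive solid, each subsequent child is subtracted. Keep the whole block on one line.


difference() { translate([451, 425, 0]) cylinder(h = 1238, r = 128); translate([451, 425, 0]) cylinder(h = 1238, r = 93); }


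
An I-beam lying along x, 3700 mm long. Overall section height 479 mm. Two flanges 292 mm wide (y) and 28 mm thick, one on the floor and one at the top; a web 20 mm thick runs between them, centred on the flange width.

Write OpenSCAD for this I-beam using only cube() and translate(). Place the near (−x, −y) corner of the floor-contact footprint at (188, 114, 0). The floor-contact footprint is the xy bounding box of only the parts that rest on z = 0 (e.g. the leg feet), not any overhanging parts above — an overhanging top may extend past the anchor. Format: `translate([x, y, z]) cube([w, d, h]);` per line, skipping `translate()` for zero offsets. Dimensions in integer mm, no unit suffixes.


translate([188, 114, 0]) cube([3700, 292, 28]);
translate([188, 250, 28]) cube([3700, 20, 423]);
translate([188, 114, 451]) cube([3700, 292, 28]);


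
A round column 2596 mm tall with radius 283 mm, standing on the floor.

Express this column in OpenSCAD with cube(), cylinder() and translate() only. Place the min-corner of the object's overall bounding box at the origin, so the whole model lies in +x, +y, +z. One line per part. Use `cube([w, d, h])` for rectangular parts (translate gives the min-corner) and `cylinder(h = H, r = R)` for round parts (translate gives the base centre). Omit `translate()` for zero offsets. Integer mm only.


translate([283, 283, 0]) cylinder(h = 2596, r = 283);


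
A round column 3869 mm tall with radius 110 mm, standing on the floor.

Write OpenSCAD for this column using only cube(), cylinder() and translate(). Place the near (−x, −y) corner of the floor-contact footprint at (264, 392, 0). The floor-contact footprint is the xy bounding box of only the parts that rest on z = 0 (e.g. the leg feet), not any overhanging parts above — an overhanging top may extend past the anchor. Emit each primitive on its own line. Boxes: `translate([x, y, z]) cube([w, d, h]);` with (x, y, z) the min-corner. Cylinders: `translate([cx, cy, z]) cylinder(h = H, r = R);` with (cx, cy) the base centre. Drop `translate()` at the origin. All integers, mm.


translate([374, 502, 0]) cylinder(h = 3869, r = 110);


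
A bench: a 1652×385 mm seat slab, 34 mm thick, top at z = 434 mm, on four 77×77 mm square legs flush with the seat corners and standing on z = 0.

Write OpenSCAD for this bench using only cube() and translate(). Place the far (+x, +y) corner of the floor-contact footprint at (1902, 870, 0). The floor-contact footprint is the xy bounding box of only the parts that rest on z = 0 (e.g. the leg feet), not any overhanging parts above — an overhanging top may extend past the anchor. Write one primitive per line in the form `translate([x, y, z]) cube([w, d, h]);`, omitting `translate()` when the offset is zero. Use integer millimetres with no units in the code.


translate([250, 485, 400]) cube([1652, 385, 34]);
translate([250, 485, 0]) cube([77, 77, 400]);
translate([250, 793, 0]) cube([77, 77, 400]);
translate([1825, 485, 0]) cube([77, 77, 400]);
translate([1825, 793, 0]) cube([77, 77, 400]);


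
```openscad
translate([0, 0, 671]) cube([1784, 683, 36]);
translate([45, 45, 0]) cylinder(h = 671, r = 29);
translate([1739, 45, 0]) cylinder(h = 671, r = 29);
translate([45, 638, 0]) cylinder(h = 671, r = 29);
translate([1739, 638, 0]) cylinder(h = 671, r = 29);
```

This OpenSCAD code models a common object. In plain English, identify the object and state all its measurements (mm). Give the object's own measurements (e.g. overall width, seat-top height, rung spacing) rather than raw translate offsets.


A rectangular dining table. The top is 1784×683×36 mm with its upper surface at z = 707 mm. It stands on four round legs of 58 mm diameter, each leg's bounding box inset 16 mm from the nearest pair of top edges, running from the floor to the underside of the top.


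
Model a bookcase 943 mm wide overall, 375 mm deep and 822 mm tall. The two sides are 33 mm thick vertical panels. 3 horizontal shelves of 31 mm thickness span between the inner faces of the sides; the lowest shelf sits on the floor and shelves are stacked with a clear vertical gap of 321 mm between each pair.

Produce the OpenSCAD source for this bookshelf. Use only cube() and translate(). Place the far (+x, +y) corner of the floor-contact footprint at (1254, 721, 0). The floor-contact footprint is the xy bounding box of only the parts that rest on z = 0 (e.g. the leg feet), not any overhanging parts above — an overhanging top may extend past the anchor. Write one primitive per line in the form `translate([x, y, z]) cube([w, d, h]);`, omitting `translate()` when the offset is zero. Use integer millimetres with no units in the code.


translate([311, 346, 0]) cube([33, 375, 822]);
translate([1221, 346, 0]) cube([33, 375, 822]);
translate([344, 346, 0]) cube([877, 375, 31]);
translate([344, 346, 352]) cube([877, 375, 31]);
translate([344, 346, 704]) cube([877, 375, 31]);


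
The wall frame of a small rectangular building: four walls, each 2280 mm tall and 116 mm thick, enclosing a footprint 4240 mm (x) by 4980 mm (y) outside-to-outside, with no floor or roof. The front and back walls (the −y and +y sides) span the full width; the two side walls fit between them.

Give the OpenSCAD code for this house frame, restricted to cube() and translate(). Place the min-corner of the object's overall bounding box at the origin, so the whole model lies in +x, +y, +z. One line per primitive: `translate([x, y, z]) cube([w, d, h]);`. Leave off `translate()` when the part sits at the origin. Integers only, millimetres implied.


cube([4240, 116, 2280]);
translate([0, 4864, 0]) cube([4240, 116, 2280]);
translate([0, 116, 0]) cube([116, 4748, 2280]);
translate([4124, 116, 0]) cube([116, 4748, 2280]);


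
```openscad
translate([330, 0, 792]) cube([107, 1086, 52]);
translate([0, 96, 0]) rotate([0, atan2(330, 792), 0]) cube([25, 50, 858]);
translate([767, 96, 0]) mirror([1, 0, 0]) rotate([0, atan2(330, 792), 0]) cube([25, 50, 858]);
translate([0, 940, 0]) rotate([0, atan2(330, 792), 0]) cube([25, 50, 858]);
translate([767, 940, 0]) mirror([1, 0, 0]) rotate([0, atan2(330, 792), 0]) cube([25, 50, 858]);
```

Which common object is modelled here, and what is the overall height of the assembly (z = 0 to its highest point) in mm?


A sawhorse. The overall height is 844 mm.

A beam across two mirrored pairs of raked legs — a sawhorse. The beam's underside is at z = 792 (matching the legs' vertical rise in atan2(330, 792)) and the beam is 52 mm tall, so its top is at 792 + 52 = 844 mm. The raked legs top out at the beam's underside, so that is the highest point.


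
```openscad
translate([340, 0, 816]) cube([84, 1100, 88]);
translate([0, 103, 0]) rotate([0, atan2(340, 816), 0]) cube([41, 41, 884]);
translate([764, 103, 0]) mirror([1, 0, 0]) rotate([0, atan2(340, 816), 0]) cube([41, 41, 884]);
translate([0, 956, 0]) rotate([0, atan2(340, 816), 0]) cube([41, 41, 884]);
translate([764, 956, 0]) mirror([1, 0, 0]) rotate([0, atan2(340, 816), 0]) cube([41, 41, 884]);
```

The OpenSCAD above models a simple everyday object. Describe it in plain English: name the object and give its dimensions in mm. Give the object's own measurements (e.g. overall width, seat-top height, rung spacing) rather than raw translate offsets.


A sawhorse. A 84×1100×88 mm beam (x, y, z) sits on two A-frame leg pairs. Each pair is two raked legs of 41×41 mm section (41 mm along y) splaying symmetrically in x. Each leg rises 816 mm vertically over 340 mm of horizontal reach and is 884 mm long along its own axis. Every leg's outer bottom edge rests on the floor and its outer top edge meets a bottom edge of the beam — the left legs (tilting toward +x) meet the beam's −x bottom edge, the right legs (their mirror images, tilting toward −x) meet its +x bottom edge — so the leg tops tuck under the beam, the beam's underside is 816 mm above the floor, and the feet are 764 mm apart outside-to-outside with the beam centred between them. The two leg pairs are set in 103 mm from either end of the beam.


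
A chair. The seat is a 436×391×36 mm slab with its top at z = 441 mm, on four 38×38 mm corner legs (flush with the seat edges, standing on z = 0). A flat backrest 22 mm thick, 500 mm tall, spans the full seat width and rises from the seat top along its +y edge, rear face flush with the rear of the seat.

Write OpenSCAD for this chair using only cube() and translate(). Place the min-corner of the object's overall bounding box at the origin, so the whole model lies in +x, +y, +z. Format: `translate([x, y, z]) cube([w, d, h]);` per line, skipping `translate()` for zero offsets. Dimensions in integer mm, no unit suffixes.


translate([0, 0, 405]) cube([436, 391, 36]);
cube([38, 38, 405]);
translate([398, 0, 0]) cube([38, 38, 405]);
translate([0, 353, 0]) cube([38, 38, 405]);
translate([398, 353, 0]) cube([38, 38, 405]);
translate([0, 369, 441]) cube([436, 22, 500]);


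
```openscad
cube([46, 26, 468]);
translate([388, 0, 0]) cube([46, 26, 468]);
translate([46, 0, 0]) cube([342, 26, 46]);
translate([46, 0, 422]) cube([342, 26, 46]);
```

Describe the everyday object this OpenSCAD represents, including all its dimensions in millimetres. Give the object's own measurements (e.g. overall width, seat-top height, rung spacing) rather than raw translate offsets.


A rectangular picture frame lying in the x–z plane (depth along y). The opening is 342 mm wide (x) by 376 mm tall (z), surrounded by a border 46 mm wide on all four sides. The frame is 26 mm deep and is made of two full-height vertical stiles with two horizontal rails fitted between them.


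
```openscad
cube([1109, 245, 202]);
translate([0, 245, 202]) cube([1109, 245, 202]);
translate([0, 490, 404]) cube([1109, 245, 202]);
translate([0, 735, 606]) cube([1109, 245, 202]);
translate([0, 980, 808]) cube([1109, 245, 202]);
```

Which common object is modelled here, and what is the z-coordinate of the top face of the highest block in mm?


A staircase. The total rise is 1010 mm.

5 identical blocks, each offset up and back from the previous — a staircase. Each step is 202 mm tall and there are 5 of them, so the total rise is 5 × 202 = 1010 mm.


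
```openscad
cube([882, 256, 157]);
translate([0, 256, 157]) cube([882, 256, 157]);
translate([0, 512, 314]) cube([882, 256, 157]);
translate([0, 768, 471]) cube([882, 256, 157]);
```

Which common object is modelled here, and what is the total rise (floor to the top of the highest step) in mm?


A staircase. The total rise is 628 mm.

4 identical blocks, each offset up and back from the previous — a staircase. Each step is 157 mm tall and there are 4 of them, so the total rise is 4 × 157 = 628 mm.


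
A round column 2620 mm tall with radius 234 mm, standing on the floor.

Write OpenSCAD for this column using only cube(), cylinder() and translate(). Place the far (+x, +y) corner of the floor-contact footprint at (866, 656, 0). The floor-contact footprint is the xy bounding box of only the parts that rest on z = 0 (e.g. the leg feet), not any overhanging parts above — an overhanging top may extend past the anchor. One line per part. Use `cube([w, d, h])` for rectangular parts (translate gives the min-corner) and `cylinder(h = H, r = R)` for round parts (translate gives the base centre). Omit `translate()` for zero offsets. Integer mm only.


translate([632, 422, 0]) cylinder(h = 2620, r = 234);


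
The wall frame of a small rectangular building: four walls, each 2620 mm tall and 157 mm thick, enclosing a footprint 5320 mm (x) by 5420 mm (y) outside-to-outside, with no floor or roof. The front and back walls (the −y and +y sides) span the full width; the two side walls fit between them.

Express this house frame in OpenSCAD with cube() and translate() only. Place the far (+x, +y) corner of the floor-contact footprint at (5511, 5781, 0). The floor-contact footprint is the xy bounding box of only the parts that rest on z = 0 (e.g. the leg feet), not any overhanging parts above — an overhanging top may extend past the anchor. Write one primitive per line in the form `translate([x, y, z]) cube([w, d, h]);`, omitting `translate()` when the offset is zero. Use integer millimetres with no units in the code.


translate([191, 361, 0]) cube([5320, 157, 2620]);
translate([191, 5624, 0]) cube([5320, 157, 2620]);
translate([191, 518, 0]) cube([157, 5106, 2620]);
translate([5354, 518, 0]) cube([157, 5106, 2620]);


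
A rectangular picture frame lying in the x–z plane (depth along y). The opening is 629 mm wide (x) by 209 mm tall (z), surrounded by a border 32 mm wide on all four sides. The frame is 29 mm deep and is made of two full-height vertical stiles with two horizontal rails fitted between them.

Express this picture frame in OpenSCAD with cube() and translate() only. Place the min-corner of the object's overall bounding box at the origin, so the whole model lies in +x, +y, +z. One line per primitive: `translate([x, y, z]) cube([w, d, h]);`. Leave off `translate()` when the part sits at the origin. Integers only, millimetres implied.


cube([32, 29, 273]);
translate([661, 0, 0]) cube([32, 29, 273]);
translate([32, 0, 0]) cube([629, 29, 32]);
translate([32, 0, 241]) cube([629, 29, 32]);


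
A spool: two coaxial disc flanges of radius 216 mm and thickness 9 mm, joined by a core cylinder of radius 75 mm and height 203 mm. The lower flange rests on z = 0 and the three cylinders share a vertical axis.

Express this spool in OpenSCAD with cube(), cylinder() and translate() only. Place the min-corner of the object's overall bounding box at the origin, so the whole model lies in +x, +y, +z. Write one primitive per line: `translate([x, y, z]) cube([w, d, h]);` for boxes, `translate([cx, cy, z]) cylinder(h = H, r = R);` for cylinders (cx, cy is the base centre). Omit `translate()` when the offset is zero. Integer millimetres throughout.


translate([216, 216, 0]) cylinder(h = 9, r = 216);
translate([216, 216, 9]) cylinder(h = 203, r = 75);
translate([216, 216, 212]) cylinder(h = 9, r = 216);


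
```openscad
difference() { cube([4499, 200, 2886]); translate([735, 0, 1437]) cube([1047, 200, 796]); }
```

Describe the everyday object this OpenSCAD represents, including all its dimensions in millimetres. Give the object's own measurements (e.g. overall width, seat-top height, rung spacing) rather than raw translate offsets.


A wall 4499 mm long (x), 200 mm thick (y), 2886 mm tall, with a rectangular window opening cut through it. The opening is 1047 mm wide and 796 mm tall; its sill is at z = 1437 mm and its near (−x) edge is 735 mm from the wall's −x end. The opening passes through the full wall thickness.


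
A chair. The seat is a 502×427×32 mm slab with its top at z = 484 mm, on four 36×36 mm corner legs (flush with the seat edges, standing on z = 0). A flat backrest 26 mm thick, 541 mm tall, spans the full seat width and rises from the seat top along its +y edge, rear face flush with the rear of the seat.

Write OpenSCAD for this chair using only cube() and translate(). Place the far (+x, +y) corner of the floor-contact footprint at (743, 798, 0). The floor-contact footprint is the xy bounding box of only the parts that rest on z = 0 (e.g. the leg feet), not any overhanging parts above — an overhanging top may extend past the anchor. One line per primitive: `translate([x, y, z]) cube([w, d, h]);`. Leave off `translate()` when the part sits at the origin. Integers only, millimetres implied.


translate([241, 371, 452]) cube([502, 427, 32]);
translate([241, 371, 0]) cube([36, 36, 452]);
translate([707, 371, 0]) cube([36, 36, 452]);
translate([241, 762, 0]) cube([36, 36, 452]);
translate([707, 762, 0]) cube([36, 36, 452]);
translate([241, 772, 484]) cube([502, 26, 541]);


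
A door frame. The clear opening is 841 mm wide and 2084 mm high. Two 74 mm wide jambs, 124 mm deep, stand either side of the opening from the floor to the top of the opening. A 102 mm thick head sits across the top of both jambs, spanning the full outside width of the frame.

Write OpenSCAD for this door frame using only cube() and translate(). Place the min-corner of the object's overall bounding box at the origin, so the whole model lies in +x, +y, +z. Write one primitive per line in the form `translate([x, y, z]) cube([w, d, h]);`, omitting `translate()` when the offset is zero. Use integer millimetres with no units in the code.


cube([74, 124, 2084]);
translate([915, 0, 0]) cube([74, 124, 2084]);
translate([0, 0, 2084]) cube([989, 124, 102]);


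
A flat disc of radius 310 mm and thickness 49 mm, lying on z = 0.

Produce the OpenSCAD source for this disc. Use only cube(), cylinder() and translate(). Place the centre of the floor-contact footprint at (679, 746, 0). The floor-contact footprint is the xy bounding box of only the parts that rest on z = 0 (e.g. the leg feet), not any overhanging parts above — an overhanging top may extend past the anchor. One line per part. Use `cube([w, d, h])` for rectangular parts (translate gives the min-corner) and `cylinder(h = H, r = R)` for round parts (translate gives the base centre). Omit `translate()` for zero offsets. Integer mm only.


translate([679, 746, 0]) cylinder(h = 49, r = 310);


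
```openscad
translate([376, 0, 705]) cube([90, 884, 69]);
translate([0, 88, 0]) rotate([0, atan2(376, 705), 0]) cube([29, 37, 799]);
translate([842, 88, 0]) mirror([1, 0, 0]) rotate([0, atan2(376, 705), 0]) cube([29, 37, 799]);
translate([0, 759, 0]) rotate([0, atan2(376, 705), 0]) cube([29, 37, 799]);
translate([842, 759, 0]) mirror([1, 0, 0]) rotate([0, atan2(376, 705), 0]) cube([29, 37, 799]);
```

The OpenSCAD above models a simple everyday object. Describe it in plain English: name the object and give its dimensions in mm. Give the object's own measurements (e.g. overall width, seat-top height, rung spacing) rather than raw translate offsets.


A sawhorse. A 90×884×69 mm beam (x, y, z) sits on two A-frame leg pairs. Each pair is two raked legs of 29×37 mm section (37 mm along y) splaying symmetrically in x. Each leg rises 705 mm vertically over 376 mm of horizontal reach and is 799 mm long along its own axis. Every leg's outer bottom edge rests on the floor and its outer top edge meets a bottom edge of the beam — the left legs (tilting toward +x) meet the beam's −x bottom edge, the right legs (their mirror images, tilting toward −x) meet its +x bottom edge — so the leg tops tuck under the beam, the beam's underside is 705 mm above the floor, and the feet are 842 mm apart outside-to-outside with the beam centred between them. The two leg pairs are set in 88 mm from either end of the beam.


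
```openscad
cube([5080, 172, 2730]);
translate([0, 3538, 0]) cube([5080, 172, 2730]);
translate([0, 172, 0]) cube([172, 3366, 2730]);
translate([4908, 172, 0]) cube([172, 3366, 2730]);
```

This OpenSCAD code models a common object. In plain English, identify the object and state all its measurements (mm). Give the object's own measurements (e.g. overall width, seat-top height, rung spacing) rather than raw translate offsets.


The wall frame of a small rectangular building: four walls, each 2730 mm tall and 172 mm thick, enclosing a footprint 5080 mm (x) by 3710 mm (y) outside-to-outside, with no floor or roof. The front and back walls (the −y and +y sides) span the full width; the two side walls fit between them.


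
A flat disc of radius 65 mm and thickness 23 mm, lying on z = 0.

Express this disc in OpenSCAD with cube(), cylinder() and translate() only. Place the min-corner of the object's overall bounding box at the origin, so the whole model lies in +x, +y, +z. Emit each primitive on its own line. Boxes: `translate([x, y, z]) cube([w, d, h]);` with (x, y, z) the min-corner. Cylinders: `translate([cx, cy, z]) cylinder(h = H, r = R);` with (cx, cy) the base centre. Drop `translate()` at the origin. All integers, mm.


translate([65, 65, 0]) cylinder(h = 23, r = 65);


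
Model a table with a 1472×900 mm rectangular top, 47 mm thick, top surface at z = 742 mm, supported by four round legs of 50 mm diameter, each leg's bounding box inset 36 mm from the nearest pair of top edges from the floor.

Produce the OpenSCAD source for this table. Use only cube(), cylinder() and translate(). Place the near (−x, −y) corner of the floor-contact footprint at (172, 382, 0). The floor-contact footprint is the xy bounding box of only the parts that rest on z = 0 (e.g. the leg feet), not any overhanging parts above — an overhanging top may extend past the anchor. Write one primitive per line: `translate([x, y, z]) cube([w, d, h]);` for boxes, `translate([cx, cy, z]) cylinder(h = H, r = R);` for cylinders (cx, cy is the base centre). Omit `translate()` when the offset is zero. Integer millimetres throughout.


translate([136, 346, 695]) cube([1472, 900, 47]);
translate([197, 407, 0]) cylinder(h = 695, r = 25);
translate([1547, 407, 0]) cylinder(h = 695, r = 25);
translate([197, 1185, 0]) cylinder(h = 695, r = 25);
translate([1547, 1185, 0]) cylinder(h = 695, r = 25);


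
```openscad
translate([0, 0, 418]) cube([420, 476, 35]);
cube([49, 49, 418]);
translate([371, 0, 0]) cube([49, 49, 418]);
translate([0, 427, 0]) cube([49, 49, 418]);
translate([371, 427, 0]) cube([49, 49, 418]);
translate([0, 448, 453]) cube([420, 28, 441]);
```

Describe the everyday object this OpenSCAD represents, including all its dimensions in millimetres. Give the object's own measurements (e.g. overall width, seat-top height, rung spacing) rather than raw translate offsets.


A chair. The seat is a 420×476×35 mm slab with its top at z = 453 mm, on four 49×49 mm corner legs (flush with the seat edges, standing on z = 0). A flat backrest 28 mm thick, 441 mm tall, spans the full seat width and rises from the seat top along its +y edge, rear face flush with the rear of the seat.


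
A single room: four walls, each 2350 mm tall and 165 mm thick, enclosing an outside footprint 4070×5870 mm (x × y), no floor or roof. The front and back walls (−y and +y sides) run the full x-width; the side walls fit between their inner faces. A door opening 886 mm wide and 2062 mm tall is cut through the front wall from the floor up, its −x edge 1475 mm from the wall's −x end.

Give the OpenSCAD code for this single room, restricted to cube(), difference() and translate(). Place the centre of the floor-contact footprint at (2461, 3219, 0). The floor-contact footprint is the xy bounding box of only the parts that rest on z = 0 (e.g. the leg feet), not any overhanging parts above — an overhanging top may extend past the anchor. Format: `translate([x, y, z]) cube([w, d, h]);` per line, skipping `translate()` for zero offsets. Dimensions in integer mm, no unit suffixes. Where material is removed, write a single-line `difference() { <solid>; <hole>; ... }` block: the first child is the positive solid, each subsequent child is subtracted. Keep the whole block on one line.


difference() { translate([426, 284, 0]) cube([4070, 165, 2350]); translate([1901, 284, 0]) cube([886, 165, 2062]); }
translate([426, 5989, 0]) cube([4070, 165, 2350]);
translate([426, 449, 0]) cube([165, 5540, 2350]);
translate([4331, 449, 0]) cube([165, 5540, 2350]);


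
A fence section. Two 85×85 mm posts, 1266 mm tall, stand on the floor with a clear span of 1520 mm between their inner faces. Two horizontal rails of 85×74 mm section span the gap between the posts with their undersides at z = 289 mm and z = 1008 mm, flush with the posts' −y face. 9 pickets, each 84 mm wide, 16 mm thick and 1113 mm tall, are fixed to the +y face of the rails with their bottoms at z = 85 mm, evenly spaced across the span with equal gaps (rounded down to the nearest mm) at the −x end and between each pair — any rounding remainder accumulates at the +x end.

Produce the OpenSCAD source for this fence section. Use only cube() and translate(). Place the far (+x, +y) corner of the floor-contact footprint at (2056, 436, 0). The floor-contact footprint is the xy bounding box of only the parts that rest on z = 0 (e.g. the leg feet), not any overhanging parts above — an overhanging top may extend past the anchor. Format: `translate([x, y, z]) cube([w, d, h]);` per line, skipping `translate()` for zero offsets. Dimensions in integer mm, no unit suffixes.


translate([366, 351, 0]) cube([85, 85, 1266]);
translate([1971, 351, 0]) cube([85, 85, 1266]);
translate([451, 351, 289]) cube([1520, 85, 74]);
translate([451, 351, 1008]) cube([1520, 85, 74]);
translate([527, 436, 85]) cube([84, 16, 1113]);
translate([687, 436, 85]) cube([84, 16, 1113]);
translate([847, 436, 85]) cube([84, 16, 1113]);
translate([1007, 436, 85]) cube([84, 16, 1113]);
translate([1167, 436, 85]) cube([84, 16, 1113]);
translate([1327, 436, 85]) cube([84, 16, 1113]);
translate([1487, 436, 85]) cube([84, 16, 1113]);
translate([1647, 436, 85]) cube([84, 16, 1113]);
translate([1807, 436, 85]) cube([84, 16, 1113]);


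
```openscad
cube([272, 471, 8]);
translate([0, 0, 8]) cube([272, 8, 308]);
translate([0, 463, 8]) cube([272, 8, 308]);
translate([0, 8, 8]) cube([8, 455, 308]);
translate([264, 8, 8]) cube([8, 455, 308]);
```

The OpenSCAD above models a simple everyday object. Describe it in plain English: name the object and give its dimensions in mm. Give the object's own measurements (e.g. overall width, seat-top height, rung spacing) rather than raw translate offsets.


An open-topped rectangular box: outside dimensions 272×471×316 mm, with a uniform wall and base thickness of 8 mm. The base is a full 272×471 slab on the floor; four walls sit on top of the base. The front and back walls (the −y and +y sides) span the full width; the two side walls fit between them.


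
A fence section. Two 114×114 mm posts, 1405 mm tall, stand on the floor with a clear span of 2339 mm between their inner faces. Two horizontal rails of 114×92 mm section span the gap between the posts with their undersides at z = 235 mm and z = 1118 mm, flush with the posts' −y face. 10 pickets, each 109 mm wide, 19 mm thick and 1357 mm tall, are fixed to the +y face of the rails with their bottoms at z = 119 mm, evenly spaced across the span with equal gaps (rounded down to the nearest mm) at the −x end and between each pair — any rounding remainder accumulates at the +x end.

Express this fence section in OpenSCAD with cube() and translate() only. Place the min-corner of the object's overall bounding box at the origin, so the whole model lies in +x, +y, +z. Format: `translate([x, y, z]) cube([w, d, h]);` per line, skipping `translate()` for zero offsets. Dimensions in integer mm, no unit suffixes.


cube([114, 114, 1405]);
translate([2453, 0, 0]) cube([114, 114, 1405]);
translate([114, 0, 235]) cube([2339, 114, 92]);
translate([114, 0, 1118]) cube([2339, 114, 92]);
translate([227, 114, 119]) cube([109, 19, 1357]);
translate([449, 114, 119]) cube([109, 19, 1357]);
translate([671, 114, 119]) cube([109, 19, 1357]);
translate([893, 114, 119]) cube([109, 19, 1357]);
translate([1115, 114, 119]) cube([109, 19, 1357]);
translate([1337, 114, 119]) cube([109, 19, 1357]);
translate([1559, 114, 119]) cube([109, 19, 1357]);
translate([1781, 114, 119]) cube([109, 19, 1357]);
translate([2003, 114, 119]) cube([109, 19, 1357]);
translate([2225, 114, 119]) cube([109, 19, 1357]);


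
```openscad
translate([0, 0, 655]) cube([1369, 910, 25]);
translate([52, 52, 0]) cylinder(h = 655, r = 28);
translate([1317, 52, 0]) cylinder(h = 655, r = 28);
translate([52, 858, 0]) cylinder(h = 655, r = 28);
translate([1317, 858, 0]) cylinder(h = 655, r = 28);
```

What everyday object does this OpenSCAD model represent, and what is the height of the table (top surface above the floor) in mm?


A table. The table height is 680 mm.

A 1369×910×25 slab sits at z = 655 on four Ø56 mm round legs — a table. The top surface is at 655 + 25 = 680 mm.


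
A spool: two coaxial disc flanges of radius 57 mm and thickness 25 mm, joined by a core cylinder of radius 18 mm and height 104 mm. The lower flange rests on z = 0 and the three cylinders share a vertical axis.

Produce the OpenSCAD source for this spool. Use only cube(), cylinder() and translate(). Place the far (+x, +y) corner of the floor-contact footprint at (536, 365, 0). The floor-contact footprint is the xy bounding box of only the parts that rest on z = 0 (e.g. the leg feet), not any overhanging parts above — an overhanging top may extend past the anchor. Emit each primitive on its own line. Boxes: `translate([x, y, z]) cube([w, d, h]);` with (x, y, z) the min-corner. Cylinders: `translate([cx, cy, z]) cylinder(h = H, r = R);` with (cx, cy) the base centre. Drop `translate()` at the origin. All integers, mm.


translate([479, 308, 0]) cylinder(h = 25, r = 57);
translate([479, 308, 25]) cylinder(h = 104, r = 18);
translate([479, 308, 129]) cylinder(h = 25, r = 57);


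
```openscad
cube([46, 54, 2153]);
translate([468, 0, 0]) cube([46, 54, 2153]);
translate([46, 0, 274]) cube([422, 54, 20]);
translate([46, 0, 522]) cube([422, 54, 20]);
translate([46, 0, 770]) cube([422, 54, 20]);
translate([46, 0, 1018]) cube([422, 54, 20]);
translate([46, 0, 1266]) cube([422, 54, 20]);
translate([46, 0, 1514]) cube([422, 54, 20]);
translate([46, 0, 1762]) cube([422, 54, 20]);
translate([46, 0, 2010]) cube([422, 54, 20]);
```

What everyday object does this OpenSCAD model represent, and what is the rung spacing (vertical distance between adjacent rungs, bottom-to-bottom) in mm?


A ladder. The rung spacing is 248 mm.

Two tall 46×54 posts with 8 short bars between them — a ladder. Adjacent rungs sit at z = 274 and z = 522, so the spacing is 522 − 274 = 248 mm.


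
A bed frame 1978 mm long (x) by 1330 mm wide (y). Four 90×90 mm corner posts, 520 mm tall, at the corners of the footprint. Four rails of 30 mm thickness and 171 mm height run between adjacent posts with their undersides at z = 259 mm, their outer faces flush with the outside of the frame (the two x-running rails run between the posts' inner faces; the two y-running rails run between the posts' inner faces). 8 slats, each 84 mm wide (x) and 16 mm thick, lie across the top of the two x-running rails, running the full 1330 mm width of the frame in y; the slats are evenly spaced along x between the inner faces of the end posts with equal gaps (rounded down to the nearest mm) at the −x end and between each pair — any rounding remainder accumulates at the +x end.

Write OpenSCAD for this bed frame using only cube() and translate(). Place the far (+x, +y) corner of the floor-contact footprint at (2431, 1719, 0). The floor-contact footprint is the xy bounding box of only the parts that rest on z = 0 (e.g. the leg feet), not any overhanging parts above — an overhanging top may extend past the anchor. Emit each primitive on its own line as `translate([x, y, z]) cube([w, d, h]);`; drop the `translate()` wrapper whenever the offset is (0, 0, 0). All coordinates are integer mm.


translate([453, 389, 0]) cube([90, 90, 520]);
translate([453, 1629, 0]) cube([90, 90, 520]);
translate([2341, 389, 0]) cube([90, 90, 520]);
translate([2341, 1629, 0]) cube([90, 90, 520]);
translate([543, 389, 259]) cube([1798, 30, 171]);
translate([543, 1689, 259]) cube([1798, 30, 171]);
translate([453, 479, 259]) cube([30, 1150, 171]);
translate([2401, 479, 259]) cube([30, 1150, 171]);
translate([668, 389, 430]) cube([84, 1330, 16]);
translate([877, 389, 430]) cube([84, 1330, 16]);
translate([1086, 389, 430]) cube([84, 1330, 16]);
translate([1295, 389, 430]) cube([84, 1330, 16]);
translate([1504, 389, 430]) cube([84, 1330, 16]);
translate([1713, 389, 430]) cube([84, 1330, 16]);
translate([1922, 389, 430]) cube([84, 1330, 16]);
translate([2131, 389, 430]) cube([84, 1330, 16]);
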